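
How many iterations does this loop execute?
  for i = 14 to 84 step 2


The loop variable i takes values starting at 14 and increments by 2 each iteration.
Sequence: i = 14, 16, 18, 20, 22, 24, 26, 28, 30, ...
The upper bound 84 is inclusive, so the count is floor((last - first) / step) + 1:
floor((84 - 14) / 2) + 1 = floor(70/2) + 1 = 35 + 1 = 36


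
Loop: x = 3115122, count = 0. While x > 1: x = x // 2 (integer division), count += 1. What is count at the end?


The variable x halves each step:
x = 3115122 -> 1557561 -> 778780 -> 389390 -> 194695 -> 97347 -> 48673 -> 24336 -> 12168 -> 6084 -> 3042 -> 1521 -> 760 -> 380 -> 190 -> 95 -> 47 -> 23 -> 11 -> 5 -> 2 -> 1
Number of halvings = floor(log2(3115122)) = 21


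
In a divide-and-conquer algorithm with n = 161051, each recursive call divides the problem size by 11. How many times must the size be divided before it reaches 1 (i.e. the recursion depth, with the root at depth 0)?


Number of divisions = log_11(161051)
Sizes: 161051 -> 14641 -> 1331 -> 121 -> 11 -> 1 (5 divisions)
Recursion depth = 5


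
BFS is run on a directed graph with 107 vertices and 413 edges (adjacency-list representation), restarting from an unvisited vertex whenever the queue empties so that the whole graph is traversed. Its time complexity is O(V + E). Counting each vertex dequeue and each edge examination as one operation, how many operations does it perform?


A full BFS traversal dequeues each vertex exactly once and examines each directed edge exactly once.
V = 107 (vertex processing cost)
E = 413 (edge examination cost)
Total operations proportional to V + E = 107 + 413 = 520


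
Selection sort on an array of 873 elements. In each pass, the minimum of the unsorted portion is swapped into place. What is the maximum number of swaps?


Selection sort performs one swap per pass:
  Pass 1: find min in positions 0 to 872, swap with position 0
  Pass 2: find min in positions 1 to 872, swap with position 1
  Pass 3: find min in positions 2 to 872, swap with position 2
  Pass 4: find min in positions 3 to 872, swap with position 3
  Pass 5: find min in positions 4 to 872, swap with position 4
  ... (867 more passes)
Total passes (and swaps) = n - 1 = 873 - 1 = 872


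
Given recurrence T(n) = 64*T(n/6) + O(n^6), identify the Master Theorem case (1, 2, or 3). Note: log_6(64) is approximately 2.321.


Master Theorem parameters: a=64, b=6, c=6
log_b(a) = 2.321
Compare b^c with a: 6^6 = 46656 > 64, so c > log_b(a).
Comparing c=6 vs log_b(a)=2.321:
6 > 2.321 => Case 3
Result: T(n) = O(n^6)
Master Theorem case = 3


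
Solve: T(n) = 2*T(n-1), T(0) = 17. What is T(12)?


Unrolling:
T(12) = 2*T(11) = 2^2*T(10) = ... = 2^12*T(0)
= 2^12 * 17
= 4096 * 17 = 69632


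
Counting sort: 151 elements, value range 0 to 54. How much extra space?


n = 151 (output array)
k = 55 (count array for 55 distinct values)
Extra space = 151 + 55 = 206


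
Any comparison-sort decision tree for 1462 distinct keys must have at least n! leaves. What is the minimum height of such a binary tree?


A binary decision tree of height h has at most 2^h leaves and needs at least n! of them, so h >= ceil(log2(n!)).
1462! is far too large to multiply out, so use Stirling's series:
  ln(n!) ~ n ln n - n + (1/2) ln(2 pi n) + 1/(12n)  (error below 1/(360 n^3), negligible here)
  ln(1462) = 7.2875606
  n ln n = 1462 * 7.2875606 = 10654.4136
  (1/2) ln(2 pi * 1462) = (1/2) ln(9186.0169) = 4.5627
  1/(12*1462) = 0.0001
  ln(1462!) ~ 10654.4136 - 1462 + 4.5627 + 0.0001 = 9196.9764
Convert to base 2: log2(1462!) = 9196.9764 / ln 2 = 9196.9764 / 0.69314718 = 13268.4323
ceil(13268.4323) = 13269


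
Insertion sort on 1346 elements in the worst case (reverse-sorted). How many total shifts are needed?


In the worst case (reverse-sorted), each element shifts past all previous:
  Element 1: 1 shifts
  Element 2: 2 shifts
  Element 3: 3 shifts
  Element 4: 4 shifts
  Element 5: 5 shifts
  ...
  Element 1345: 1345 shifts
Total = 1 + 2 + ... + 1345
= 1346*(1346-1)/2 = 905185


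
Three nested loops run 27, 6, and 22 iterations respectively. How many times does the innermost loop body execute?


Loop 1 (outermost): 27 iterations
Loop 2 (middle): 6 iterations per outer
Loop 3 (innermost): 22 iterations per middle
Total = 27 * 6 * 22 = 3564


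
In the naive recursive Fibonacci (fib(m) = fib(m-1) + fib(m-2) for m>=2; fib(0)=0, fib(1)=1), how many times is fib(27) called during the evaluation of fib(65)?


Let N(m) = number of times fib(m) is called while evaluating fib(65).
N(65) = 1 (the initial call).
N(64) = 1 (only fib(65) calls it).
For 1 <= m <= 63: fib(m) is called by fib(m+1) and fib(m+2), so
  N(m) = N(m+1) + N(m+2).
fib(0) is called only by fib(2), so N(0) = N(2).
Walk down from m=65:
  N(65)=1, N(64)=1, N(63)=2, N(62)=3, N(61)=5, N(60)=8, N(59)=13, N(58)=21, N(57)=34, N(56)=55, N(55)=89, N(54)=144, N(53)=233, N(52)=377, N(51)=610, N(50)=987, N(49)=1597, N(48)=2584, N(47)=4181, N(46)=6765, N(45)=10946, N(44)=17711, N(43)=28657, N(42)=46368, N(41)=75025, N(40)=121393, N(39)=196418, N(38)=317811, N(37)=514229, N(36)=832040, N(35)=1346269, N(34)=2178309, N(33)=3524578, N(32)=5702887, N(31)=9227465, N(30)=14930352, N(29)=24157817, N(28)=39088169, N(27)=63245986
N(27) = 63245986


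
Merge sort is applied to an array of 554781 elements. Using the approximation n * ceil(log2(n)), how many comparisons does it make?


Merge sort divides the array into halves recursively.
Number of levels = ceil(log2(554781)) = 20
At each level, approximately n = 554781 comparisons are needed for merging.
Total comparisons ~ n * ceil(log2(n)) = 554781 * 20 = 11095620


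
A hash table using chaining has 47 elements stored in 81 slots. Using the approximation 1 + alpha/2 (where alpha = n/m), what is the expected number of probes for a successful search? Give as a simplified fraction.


Load factor alpha = n/m = 47/81
Expected probes = 1 + alpha/2 = 1 + 47/(2*81)
= 1 + 47/162
= 162/162 + 47/162
= 209/162


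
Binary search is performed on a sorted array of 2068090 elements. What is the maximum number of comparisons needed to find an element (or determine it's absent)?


Binary search halves the search space each comparison:
  Step 1: search space = 2068090 -> 1034045
  Step 2: search space = 1034045 -> 517022
  Step 3: search space = 517022 -> 258511
  Step 4: search space = 258511 -> 129255
  Step 5: search space = 129255 -> 64627
  Step 6: search space = 64627 -> 32313
  Step 7: search space = 32313 -> 16156
  Step 8: search space = 16156 -> 8078
  Step 9: search space = 8078 -> 4039
  Step 10: search space = 4039 -> 2019
  Step 11: search space = 2019 -> 1009
  Step 12: search space = 1009 -> 504
  Step 13: search space = 504 -> 252
  Step 14: search space = 252 -> 126
  Step 15: search space = 126 -> 63
  Step 16: search space = 63 -> 31
  Step 17: search space = 31 -> 15
  Step 18: search space = 15 -> 7
  Step 19: search space = 7 -> 3
  Step 20: search space = 3 -> 1
  Step 21: search space = 1 (final check)
Maximum comparisons = floor(log2(2068090)) + 1 = 20 + 1 = 21


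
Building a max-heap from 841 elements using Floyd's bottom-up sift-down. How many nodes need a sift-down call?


In a heap of 841 elements (0-indexed array):
  Last element index: 840
  Parent of last element: floor((840 - 1) / 2) = 419
  Internal nodes: indices 0 to 419
  Count = floor(841/2) = 420


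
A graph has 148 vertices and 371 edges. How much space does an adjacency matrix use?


Adjacency matrix: V x V grid of entries
Space = V^2 = 148^2 = 148 * 148 = 21904


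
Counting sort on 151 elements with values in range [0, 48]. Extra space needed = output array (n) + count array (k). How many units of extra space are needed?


Output array size: 151 (to store sorted result)
Count array size: 49 (one slot per possible value, range 0 to 48)
Total extra space = 151 + 49 = 200


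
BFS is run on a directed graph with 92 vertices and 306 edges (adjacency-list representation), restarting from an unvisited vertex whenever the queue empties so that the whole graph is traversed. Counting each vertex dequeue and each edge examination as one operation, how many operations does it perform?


A full BFS traversal dequeues each vertex exactly once and examines each directed edge exactly once.
V = 92 (vertex processing cost)
E = 306 (edge examination cost)
Total operations proportional to V + E = 92 + 306 = 398


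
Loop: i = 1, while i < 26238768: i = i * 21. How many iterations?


i multiplies by 21 each step:
i = 1 -> 21 -> 441 -> 9261 -> 194481 -> 4084101 -> 85766121 (stop)
Iterations = ceil(log_21(26238768)) = 6


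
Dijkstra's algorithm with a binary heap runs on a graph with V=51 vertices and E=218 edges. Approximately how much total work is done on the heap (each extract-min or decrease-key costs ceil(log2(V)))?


Dijkstra with a binary heap: each vertex is extracted once, each edge may relax once.
Each heap operation costs O(log V).
V + E = 51 + 218 = 269
ceil(log2(51)) = 6 (since 2^5 = 32 < 51 <= 64 = 2^6)
Total heap work = (V+E) * ceil(log2(V)) = 269 * 6 = 1614


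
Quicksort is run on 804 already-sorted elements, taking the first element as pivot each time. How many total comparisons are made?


Sum of comparisons per partition:
803 + 802 + ... + 1 + 0
= 804 * (804 - 1) / 2
= 804 * 803 / 2
= 322806


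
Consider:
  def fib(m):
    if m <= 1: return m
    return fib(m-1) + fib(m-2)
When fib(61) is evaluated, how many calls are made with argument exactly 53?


Let N(m) = number of times fib(m) is called while evaluating fib(61).
N(61) = 1 (the initial call).
N(60) = 1 (only fib(61) calls it).
For 1 <= m <= 59: fib(m) is called by fib(m+1) and fib(m+2), so
  N(m) = N(m+1) + N(m+2).
fib(0) is called only by fib(2), so N(0) = N(2).
Walk down from m=61:
  N(61)=1, N(60)=1, N(59)=2, N(58)=3, N(57)=5, N(56)=8, N(55)=13, N(54)=21, N(53)=34
N(53) = 34


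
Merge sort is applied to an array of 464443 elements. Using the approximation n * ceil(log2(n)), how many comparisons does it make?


Merge sort divides the array into halves recursively.
Number of levels = ceil(log2(464443)) = 19
At each level, approximately n = 464443 comparisons are needed for merging.
Total comparisons ~ n * ceil(log2(n)) = 464443 * 19 = 8824417


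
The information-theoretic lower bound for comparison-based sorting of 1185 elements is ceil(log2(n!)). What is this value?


A binary decision tree of height h has at most 2^h leaves and needs at least n! of them, so h >= ceil(log2(n!)).
1185! is far too large to multiply out, so use Stirling's series:
  ln(n!) ~ n ln n - n + (1/2) ln(2 pi n) + 1/(12n)  (error below 1/(360 n^3), negligible here)
  ln(1185) = 7.0774981
  n ln n = 1185 * 7.0774981 = 8386.8352
  (1/2) ln(2 pi * 1185) = (1/2) ln(7445.5746) = 4.4577
  1/(12*1185) = 0.0001
  ln(1185!) ~ 8386.8352 - 1185 + 4.4577 + 0.0001 = 7206.2930
Convert to base 2: log2(1185!) = 7206.2930 / ln 2 = 7206.2930 / 0.69314718 = 10396.4832
ceil(10396.4832) = 10397


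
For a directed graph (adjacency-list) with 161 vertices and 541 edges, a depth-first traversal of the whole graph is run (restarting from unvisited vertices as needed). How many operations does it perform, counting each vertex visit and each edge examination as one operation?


A full DFS traversal visits each vertex once and examines each edge once.
V = 161
E = 541
Sum = 161 + 541 = 702


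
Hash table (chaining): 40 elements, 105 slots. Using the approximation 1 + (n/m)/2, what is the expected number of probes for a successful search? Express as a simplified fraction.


Computing expected probes:
alpha = 40/105
= 1 + alpha/2
= 1 + 40/(2*105)
= (2*105 + 40) / (2*105)
= 250/210 = 25/21


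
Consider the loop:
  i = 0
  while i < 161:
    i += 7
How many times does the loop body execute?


Starting at i = 0, each iteration adds 7.
Iterations until i >= 161:
  Iteration 1: i = 0 -> i = 7
  Iteration 2: i = 7 -> i = 14
  Iteration 3: i = 14 -> i = 21
  Iteration 4: i = 21 -> i = 28
  Iteration 5: i = 28 -> i = 35
  Iteration 6: i = 35 -> i = 42
  Iteration 7: i = 42 -> i = 49
  Iteration 8: i = 49 -> i = 56
  ... continuing ...
Total iterations = ceil(161/7) = 23


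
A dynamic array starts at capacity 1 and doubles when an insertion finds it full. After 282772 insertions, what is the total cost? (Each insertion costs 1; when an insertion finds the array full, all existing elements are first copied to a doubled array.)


Insertion cost: 282772 (one per element)
Resizes occur just before inserting elements 2, 3, 5, 9, ...
Elements copied at each resize: 1 + 2 + 4 + 8 + 16 + 32 + 64 + 128 + 256 + 512 + 1024 + 2048 + 4096 + 8192 + 16384 + 32768 + 65536 + 131072 + 262144
Sum of copies = 524287 (geometric series: 2^k - 1)
Total = 282772 + 524287 = 807059


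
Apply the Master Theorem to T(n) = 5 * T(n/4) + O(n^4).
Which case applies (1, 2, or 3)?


The Master Theorem: T(n) = a*T(n/b) + O(n^c)
  a = 5, b = 4, c = 4
log_b(a) = log_4(5) ~ 1.161
Compare b^c with a: 4^4 = 256 > 5, so c > log_b(a).
Since c > log_b(a), Case 3 applies.
T(n) = O(n^4)
Master Theorem case = 3


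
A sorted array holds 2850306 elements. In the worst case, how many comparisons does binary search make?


Halving sequence: 2850306 -> 1425153 -> 712576 -> 356288 -> 178144 -> 89072 -> 44536 -> 22268 -> 11134 -> 5567 -> 2783 -> 1391 -> 695 -> 347 -> 173 -> 86 -> 43 -> 21 -> 10 -> 5 -> 2 -> 1
Number of halvings = 21
Max comparisons = 21 + 1 = 22


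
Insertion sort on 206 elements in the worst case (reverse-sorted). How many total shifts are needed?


In the worst case (reverse-sorted), each element shifts past all previous:
  Element 1: 1 shifts
  Element 2: 2 shifts
  Element 3: 3 shifts
  Element 4: 4 shifts
  Element 5: 5 shifts
  ...
  Element 205: 205 shifts
Total = 1 + 2 + ... + 205
= 206*(206-1)/2 = 21115


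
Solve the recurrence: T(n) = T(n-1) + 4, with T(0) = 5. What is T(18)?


Unrolling the recurrence:
T(18) = T(17) + 4
       = T(16) + 4 + 4
       = T(15) + 4*3
       ...
       = T(0) + 4*18
       = 5 + 72 = 77


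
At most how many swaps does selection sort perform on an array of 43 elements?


Each of the 42 passes places one element in its final position.
Pass 1: swap minimum into position 0
Pass 2: swap minimum of remaining into position 1
...
Pass 42: last two elements, one swap
Maximum swaps = 43 - 1 = 42


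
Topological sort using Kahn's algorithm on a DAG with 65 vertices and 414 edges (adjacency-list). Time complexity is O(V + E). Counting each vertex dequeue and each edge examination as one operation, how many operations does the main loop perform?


Kahn's algorithm:
  1. Compute in-degrees: O(V + E)
  2. Process queue: each vertex dequeued once (O(V))
     each edge examined once (O(E))
Total = V + E = 65 + 414 = 479


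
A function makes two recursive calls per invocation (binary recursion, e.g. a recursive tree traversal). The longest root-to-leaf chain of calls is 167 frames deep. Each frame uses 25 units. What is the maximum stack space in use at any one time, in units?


Binary recursion: the two calls run one after the other, so only one root-to-leaf chain of frames is on the stack at a time.
Maximum depth (longest chain) = 167 frames
Each frame = 25 units
Max stack space = 167 * 25 = 4175


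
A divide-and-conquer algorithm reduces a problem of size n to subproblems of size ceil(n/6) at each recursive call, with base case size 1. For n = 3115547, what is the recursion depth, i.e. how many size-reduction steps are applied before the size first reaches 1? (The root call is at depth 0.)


Each step divides the size by 6 (rounding up); after k steps the size is ceil(n/6^k), which equals 1 exactly when 6^k >= n.
So the depth is the smallest k with 6^k >= 3115547, i.e. ceil(log_6(3115547)).
6^8 = 1679616 < 3115547 <= 10077696 = 6^9
Recursion depth = 9


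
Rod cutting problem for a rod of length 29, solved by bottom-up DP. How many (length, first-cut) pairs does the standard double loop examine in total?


For each subproblem length i = 1..29, the inner loop considers i possible first cuts.
Total = 1 + 2 + ... + 29
= 29*(29+1)/2
= 29*30/2 = 435


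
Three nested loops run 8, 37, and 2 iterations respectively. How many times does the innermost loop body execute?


Loop 1 (outermost): 8 iterations
Loop 2 (middle): 37 iterations per outer
Loop 3 (innermost): 2 iterations per middle
Total = 8 * 37 * 2 = 592


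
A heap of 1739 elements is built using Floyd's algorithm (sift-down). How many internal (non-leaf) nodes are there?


Leaf nodes occupy roughly half the array.
Sift-down is called for each internal node, starting from the last one.
Internal nodes = floor(n/2) = floor(1739/2) = 869


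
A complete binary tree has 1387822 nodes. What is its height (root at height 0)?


In a complete binary tree, level k holds nodes 2^k .. 2^(k+1)-1 (1-indexed).
Height = floor(log2(n)) = floor(log2(1387822)) = 20
Check: 2^20 = 1048576 <= 1387822 < 2097152 = 2^21


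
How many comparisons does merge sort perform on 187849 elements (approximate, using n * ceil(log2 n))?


Recursion depth: ceil(log2(187849)) = 18
Each recursion level merges n = 187849 elements
Total = 187849 * 18 = 3381282


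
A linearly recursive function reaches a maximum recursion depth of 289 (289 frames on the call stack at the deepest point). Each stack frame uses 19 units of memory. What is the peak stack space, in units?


Maximum recursion depth = 289 frames
Memory per frame = 19 units
Total stack space = depth * frame_size
= 289 * 19 = 5491


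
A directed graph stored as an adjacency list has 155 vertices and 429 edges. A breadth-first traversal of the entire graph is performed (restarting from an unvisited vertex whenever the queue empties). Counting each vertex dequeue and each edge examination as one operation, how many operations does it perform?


A full BFS traversal dequeues each vertex once and examines each edge once.
Vertex visits: 155
Edge visits: 429
V + E = 155 + 429 = 584


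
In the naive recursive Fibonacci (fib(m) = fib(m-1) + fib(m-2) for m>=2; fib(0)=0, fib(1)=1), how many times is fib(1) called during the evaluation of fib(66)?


Let N(m) = number of times fib(m) is called while evaluating fib(66).
N(66) = 1 (the initial call).
N(65) = 1 (only fib(66) calls it).
For 1 <= m <= 64: fib(m) is called by fib(m+1) and fib(m+2), so
  N(m) = N(m+1) + N(m+2).
fib(0) is called only by fib(2), so N(0) = N(2).
Walk down from m=66:
  N(66)=1, N(65)=1, N(64)=2, N(63)=3, N(62)=5, N(61)=8, N(60)=13, N(59)=21, N(58)=34, N(57)=55, N(56)=89, N(55)=144, N(54)=233, N(53)=377, N(52)=610, N(51)=987, N(50)=1597, N(49)=2584, N(48)=4181, N(47)=6765, N(46)=10946, N(45)=17711, N(44)=28657, N(43)=46368, N(42)=75025, N(41)=121393, N(40)=196418, N(39)=317811, N(38)=514229, N(37)=832040, N(36)=1346269, N(35)=2178309, N(34)=3524578, N(33)=5702887, N(32)=9227465, N(31)=14930352, N(30)=24157817, N(29)=39088169, N(28)=63245986, N(27)=102334155, N(26)=165580141, N(25)=267914296, N(24)=433494437, N(23)=701408733, N(22)=1134903170, N(21)=1836311903, N(20)=2971215073, N(19)=4807526976, N(18)=7778742049, N(17)=12586269025, N(16)=20365011074, N(15)=32951280099, N(14)=53316291173, N(13)=86267571272, N(12)=139583862445, N(11)=225851433717, N(10)=365435296162, N(9)=591286729879, N(8)=956722026041, N(7)=1548008755920, N(6)=2504730781961, N(5)=4052739537881, N(4)=6557470319842, N(3)=10610209857723, N(2)=17167680177565, N(1)=27777890035288
N(1) = 27777890035288


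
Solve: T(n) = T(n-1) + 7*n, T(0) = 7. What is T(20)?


Expanding the recurrence:
T(20) = T(19) + 7*20
       = T(18) + 7*19 + 7*20
       ...
       = T(0) + 7*(1 + 2 + ... + 20)
       = 7 + 7 * 20*21/2
       = 7 + 7 * 210
       = 7 + 1470 = 1477


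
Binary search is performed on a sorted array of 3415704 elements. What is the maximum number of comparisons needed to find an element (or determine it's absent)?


Binary search halves the search space each comparison:
  Step 1: search space = 3415704 -> 1707852
  Step 2: search space = 1707852 -> 853926
  Step 3: search space = 853926 -> 426963
  Step 4: search space = 426963 -> 213481
  Step 5: search space = 213481 -> 106740
  Step 6: search space = 106740 -> 53370
  Step 7: search space = 53370 -> 26685
  Step 8: search space = 26685 -> 13342
  Step 9: search space = 13342 -> 6671
  Step 10: search space = 6671 -> 3335
  Step 11: search space = 3335 -> 1667
  Step 12: search space = 1667 -> 833
  Step 13: search space = 833 -> 416
  Step 14: search space = 416 -> 208
  Step 15: search space = 208 -> 104
  Step 16: search space = 104 -> 52
  Step 17: search space = 52 -> 26
  Step 18: search space = 26 -> 13
  Step 19: search space = 13 -> 6
  Step 20: search space = 6 -> 3
  Step 21: search space = 3 -> 1
  Step 22: search space = 1 (final check)
Maximum comparisons = floor(log2(3415704)) + 1 = 21 + 1 = 22


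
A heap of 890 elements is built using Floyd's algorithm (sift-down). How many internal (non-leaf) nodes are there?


Leaf nodes occupy roughly half the array.
Sift-down is called for each internal node, starting from the last one.
Internal nodes = floor(n/2) = floor(890/2) = 445


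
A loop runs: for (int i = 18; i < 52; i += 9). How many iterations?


Loop starts at i = 18, increments by 9, stops when i >= 52.
Number of iterations = ceil((52 - 18) / 9)
= ceil(34 / 9)
= 4


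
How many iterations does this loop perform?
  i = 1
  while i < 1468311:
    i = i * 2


The loop variable doubles each iteration:
i = 1 -> 2 -> 4 -> 8 -> 16 -> 32 -> 64 -> 128 -> 256 -> 512 -> 1024 -> 2048 -> 4096 -> 8192 -> 16384 -> 32768 -> 65536 -> 131072 -> 262144 -> 524288 -> 1048576 -> 2097152 (stop, 2097152 >= 1468311)
Number of doublings = ceil(log2(1468311)) = 21


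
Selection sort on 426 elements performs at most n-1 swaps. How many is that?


Each of the 425 passes places one element in its final position.
Pass 1: swap minimum into position 0
Pass 2: swap minimum of remaining into position 1
...
Pass 425: last two elements, one swap
Maximum swaps = 426 - 1 = 425


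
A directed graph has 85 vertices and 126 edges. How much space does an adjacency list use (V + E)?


Adjacency list: one list head per vertex + one entry per edge
Vertex heads: 85
Edge entries: 126
Total = 85 + 126 = 211


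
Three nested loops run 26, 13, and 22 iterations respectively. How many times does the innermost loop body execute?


Loop 1 (outermost): 26 iterations
Loop 2 (middle): 13 iterations per outer
Loop 3 (innermost): 22 iterations per middle
Total = 26 * 13 * 22 = 7436


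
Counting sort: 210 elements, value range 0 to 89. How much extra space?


n = 210 (output array)
k = 90 (count array for 90 distinct values)
Extra space = 210 + 90 = 300


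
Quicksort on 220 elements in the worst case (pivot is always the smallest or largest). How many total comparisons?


In the worst case, each partition step picks the worst pivot:
  Partition 1: 219 comparisons (n-1 elements to compare)
  Partition 2: 218 comparisons
  Partition 3: 217 comparisons
  Partition 4: 216 comparisons
  Partition 5: 215 comparisons
  ...
  Last partition: 0 comparisons
Total = (n-1) + (n-2) + ... + 1 + 0 = n*(n-1)/2
= 220*219/2 = 24090


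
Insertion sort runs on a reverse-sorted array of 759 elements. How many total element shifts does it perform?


Sum of shifts = 1 + 2 + 3 + ... + 758
= 759 * 758 / 2
= 575322 / 2
= 287661


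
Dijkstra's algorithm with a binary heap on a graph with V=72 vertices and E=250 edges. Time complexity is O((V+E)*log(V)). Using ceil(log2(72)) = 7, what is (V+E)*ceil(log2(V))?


Dijkstra with a binary heap: each vertex is extracted once, each edge may relax once.
Each heap operation costs O(log V).
V + E = 72 + 250 = 322
ceil(log2(72)) = 7 (since 2^6 = 64 < 72 <= 128 = 2^7)
Total heap work = (V+E) * ceil(log2(V)) = 322 * 7 = 2254


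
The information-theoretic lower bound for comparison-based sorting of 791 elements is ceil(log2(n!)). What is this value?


A binary decision tree of height h has at most 2^h leaves and needs at least n! of them, so h >= ceil(log2(n!)).
791! is far too large to multiply out, so use Stirling's series:
  ln(n!) ~ n ln n - n + (1/2) ln(2 pi n) + 1/(12n)  (error below 1/(360 n^3), negligible here)
  ln(791) = 6.6732980
  n ln n = 791 * 6.6732980 = 5278.5787
  (1/2) ln(2 pi * 791) = (1/2) ln(4969.9996) = 4.2556
  1/(12*791) = 0.0001
  ln(791!) ~ 5278.5787 - 791 + 4.2556 + 0.0001 = 4491.8344
Convert to base 2: log2(791!) = 4491.8344 / ln 2 = 4491.8344 / 0.69314718 = 6480.3472
ceil(6480.3472) = 6481


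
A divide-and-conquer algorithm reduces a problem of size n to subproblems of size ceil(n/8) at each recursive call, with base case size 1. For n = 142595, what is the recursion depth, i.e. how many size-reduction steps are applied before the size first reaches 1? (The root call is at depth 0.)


Each step divides the size by 8 (rounding up); after k steps the size is ceil(n/8^k), which equals 1 exactly when 8^k >= n.
So the depth is the smallest k with 8^k >= 142595, i.e. ceil(log_8(142595)).
8^5 = 32768 < 142595 <= 262144 = 8^6
Recursion depth = 6


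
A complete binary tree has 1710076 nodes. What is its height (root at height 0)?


In a complete binary tree, level k holds nodes 2^k .. 2^(k+1)-1 (1-indexed).
Height = floor(log2(n)) = floor(log2(1710076)) = 20
Check: 2^20 = 1048576 <= 1710076 < 2097152 = 2^21


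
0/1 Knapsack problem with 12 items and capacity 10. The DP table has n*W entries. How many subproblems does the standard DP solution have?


The DP table is indexed by (item, capacity).
Rows: 12 items
Columns: 10 capacity values (1 to W)
Total subproblems = 12 * 10 = 120


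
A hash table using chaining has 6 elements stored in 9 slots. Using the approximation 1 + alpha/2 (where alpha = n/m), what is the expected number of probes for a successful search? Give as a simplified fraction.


Load factor alpha = n/m = 6/9
Expected probes = 1 + alpha/2 = 1 + 6/(2*9)
= 1 + 6/18
= 18/18 + 6/18
= 24/18
Simplify: 4/3


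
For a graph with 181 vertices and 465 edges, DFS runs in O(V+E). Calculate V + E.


A full DFS traversal visits each vertex once and examines each edge once.
V = 181
E = 465
Sum = 181 + 465 = 646


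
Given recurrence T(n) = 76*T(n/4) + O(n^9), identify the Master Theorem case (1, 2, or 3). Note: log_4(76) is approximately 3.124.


Master Theorem parameters: a=76, b=4, c=9
log_b(a) = 3.124
Compare b^c with a: 4^9 = 262144 > 76, so c > log_b(a).
Comparing c=9 vs log_b(a)=3.124:
9 > 3.124 => Case 3
Result: T(n) = O(n^9)
Master Theorem case = 3


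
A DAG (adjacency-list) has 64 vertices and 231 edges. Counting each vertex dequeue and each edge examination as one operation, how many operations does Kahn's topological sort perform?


V = 64 (vertex processing)
E = 231 (edge processing)
V + E = 64 + 231 = 295


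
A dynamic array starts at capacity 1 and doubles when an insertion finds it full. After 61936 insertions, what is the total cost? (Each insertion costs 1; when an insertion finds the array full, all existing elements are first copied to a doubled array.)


Insertion cost: 61936 (one per element)
Resizes occur just before inserting elements 2, 3, 5, 9, ...
Elements copied at each resize: 1 + 2 + 4 + 8 + 16 + 32 + 64 + 128 + 256 + 512 + 1024 + 2048 + 4096 + 8192 + 16384 + 32768
Sum of copies = 65535 (geometric series: 2^k - 1)
Total = 61936 + 65535 = 127471


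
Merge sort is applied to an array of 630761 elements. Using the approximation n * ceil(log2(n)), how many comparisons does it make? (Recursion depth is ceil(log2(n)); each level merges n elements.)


Merge sort divides the array into halves recursively.
Number of levels = ceil(log2(630761)) = 20
At each level, approximately n = 630761 comparisons are needed for merging.
Total comparisons ~ n * ceil(log2(n)) = 630761 * 20 = 12615220


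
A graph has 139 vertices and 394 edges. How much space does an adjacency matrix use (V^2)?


Adjacency matrix: V x V grid of entries
Space = V^2 = 139^2 = 139 * 139 = 19321


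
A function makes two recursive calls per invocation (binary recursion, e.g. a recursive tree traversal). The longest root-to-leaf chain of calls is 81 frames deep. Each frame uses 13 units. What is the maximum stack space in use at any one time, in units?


Binary recursion: the two calls run one after the other, so only one root-to-leaf chain of frames is on the stack at a time.
Maximum depth (longest chain) = 81 frames
Each frame = 13 units
Max stack space = 81 * 13 = 1053


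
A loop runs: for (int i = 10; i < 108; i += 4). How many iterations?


Loop starts at i = 10, increments by 4, stops when i >= 108.
Number of iterations = ceil((108 - 10) / 4)
= ceil(98 / 4)
= 25


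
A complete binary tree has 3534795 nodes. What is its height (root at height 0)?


In a complete binary tree, level k holds nodes 2^k .. 2^(k+1)-1 (1-indexed).
Height = floor(log2(n)) = floor(log2(3534795)) = 21
Check: 2^21 = 2097152 <= 3534795 < 4194304 = 2^22


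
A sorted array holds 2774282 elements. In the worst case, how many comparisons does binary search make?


Halving sequence: 2774282 -> 1387141 -> 693570 -> 346785 -> 173392 -> 86696 -> 43348 -> 21674 -> 10837 -> 5418 -> 2709 -> 1354 -> 677 -> 338 -> 169 -> 84 -> 42 -> 21 -> 10 -> 5 -> 2 -> 1
Number of halvings = 21
Max comparisons = 21 + 1 = 22


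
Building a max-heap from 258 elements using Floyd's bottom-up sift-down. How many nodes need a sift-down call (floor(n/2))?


In a heap of 258 elements (0-indexed array):
  Last element index: 257
  Parent of last element: floor((257 - 1) / 2) = 128
  Internal nodes: indices 0 to 128
  Count = floor(258/2) = 129


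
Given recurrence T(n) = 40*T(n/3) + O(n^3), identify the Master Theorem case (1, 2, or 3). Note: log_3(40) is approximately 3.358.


Master Theorem parameters: a=40, b=3, c=3
log_b(a) = 3.358
Compare b^c with a: 3^3 = 27 < 40, so c < log_b(a).
Comparing c=3 vs log_b(a)=3.358:
3 < 3.358 => Case 1
Result: T(n) = O(n^(log_3 40)) ~ O(n^3.358)
Master Theorem case = 1


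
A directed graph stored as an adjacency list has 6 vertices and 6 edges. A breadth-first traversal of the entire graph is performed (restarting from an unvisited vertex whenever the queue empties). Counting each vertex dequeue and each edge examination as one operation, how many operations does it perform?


A full BFS traversal dequeues each vertex once and examines each edge once.
Vertex visits: 6
Edge visits: 6
V + E = 6 + 6 = 12


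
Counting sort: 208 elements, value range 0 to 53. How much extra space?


n = 208 (output array)
k = 54 (count array for 54 distinct values)
Extra space = 208 + 54 = 262


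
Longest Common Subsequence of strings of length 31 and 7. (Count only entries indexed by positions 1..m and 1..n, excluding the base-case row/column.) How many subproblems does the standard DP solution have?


DP table indexed by positions in both strings.
First string: 31 positions
Second string: 7 positions
Total = 31 * 7 = 217


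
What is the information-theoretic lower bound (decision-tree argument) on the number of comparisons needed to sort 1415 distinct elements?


A binary decision tree of height h has at most 2^h leaves and needs at least n! of them, so h >= ceil(log2(n!)).
1415! is far too large to multiply out, so use Stirling's series:
  ln(n!) ~ n ln n - n + (1/2) ln(2 pi n) + 1/(12n)  (error below 1/(360 n^3), negligible here)
  ln(1415) = 7.2548848
  n ln n = 1415 * 7.2548848 = 10265.6620
  (1/2) ln(2 pi * 1415) = (1/2) ln(8890.7072) = 4.5464
  1/(12*1415) = 0.0001
  ln(1415!) ~ 10265.6620 - 1415 + 4.5464 + 0.0001 = 8855.2085
Convert to base 2: log2(1415!) = 8855.2085 / ln 2 = 8855.2085 / 0.69314718 = 12775.3654
ceil(12775.3654) = 12776


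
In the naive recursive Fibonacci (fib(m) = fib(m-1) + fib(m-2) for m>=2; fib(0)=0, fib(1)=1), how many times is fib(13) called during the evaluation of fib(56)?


Let N(m) = number of times fib(m) is called while evaluating fib(56).
N(56) = 1 (the initial call).
N(55) = 1 (only fib(56) calls it).
For 1 <= m <= 54: fib(m) is called by fib(m+1) and fib(m+2), so
  N(m) = N(m+1) + N(m+2).
fib(0) is called only by fib(2), so N(0) = N(2).
Walk down from m=56:
  N(56)=1, N(55)=1, N(54)=2, N(53)=3, N(52)=5, N(51)=8, N(50)=13, N(49)=21, N(48)=34, N(47)=55, N(46)=89, N(45)=144, N(44)=233, N(43)=377, N(42)=610, N(41)=987, N(40)=1597, N(39)=2584, N(38)=4181, N(37)=6765, N(36)=10946, N(35)=17711, N(34)=28657, N(33)=46368, N(32)=75025, N(31)=121393, N(30)=196418, N(29)=317811, N(28)=514229, N(27)=832040, N(26)=1346269, N(25)=2178309, N(24)=3524578, N(23)=5702887, N(22)=9227465, N(21)=14930352, N(20)=24157817, N(19)=39088169, N(18)=63245986, N(17)=102334155, N(16)=165580141, N(15)=267914296, N(14)=433494437, N(13)=701408733
N(13) = 701408733


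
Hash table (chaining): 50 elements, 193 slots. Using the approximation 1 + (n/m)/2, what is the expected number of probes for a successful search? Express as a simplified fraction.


Computing expected probes:
alpha = 50/193
= 1 + alpha/2
= 1 + 50/(2*193)
= (2*193 + 50) / (2*193)
= 436/386 = 218/193


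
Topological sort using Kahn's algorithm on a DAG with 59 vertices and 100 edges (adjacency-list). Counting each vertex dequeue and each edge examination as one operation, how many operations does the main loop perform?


Kahn's algorithm:
  1. Compute in-degrees: O(V + E)
  2. Process queue: each vertex dequeued once (O(V))
     each edge examined once (O(E))
Total = V + E = 59 + 100 = 159


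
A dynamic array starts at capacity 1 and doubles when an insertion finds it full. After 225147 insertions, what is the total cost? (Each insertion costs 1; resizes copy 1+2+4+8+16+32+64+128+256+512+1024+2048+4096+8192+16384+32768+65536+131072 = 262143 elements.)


Insertion cost: 225147 (one per element)
Resizes occur just before inserting elements 2, 3, 5, 9, ...
Elements copied at each resize: 1 + 2 + 4 + 8 + 16 + 32 + 64 + 128 + 256 + 512 + 1024 + 2048 + 4096 + 8192 + 16384 + 32768 + 65536 + 131072
Sum of copies = 262143 (geometric series: 2^k - 1)
Total = 225147 + 262143 = 487290


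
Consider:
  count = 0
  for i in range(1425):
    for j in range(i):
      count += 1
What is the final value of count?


For each i, the inner loop runs i times:
  i=0: inner runs 0 times
  i=1: inner runs 1 time
  i=2: inner runs 2 times
  i=3: inner runs 3 times
  i=4: inner runs 4 times
  i=5: inner runs 5 times
  i=6: inner runs 6 times
  i=7: inner runs 7 times
  ...
Total = 0 + 1 + 2 + ... + 1424 = 1425*(1425-1)/2 = 1014600


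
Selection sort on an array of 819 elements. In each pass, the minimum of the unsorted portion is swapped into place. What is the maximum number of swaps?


Selection sort performs one swap per pass:
  Pass 1: find min in positions 0 to 818, swap with position 0
  Pass 2: find min in positions 1 to 818, swap with position 1
  Pass 3: find min in positions 2 to 818, swap with position 2
  Pass 4: find min in positions 3 to 818, swap with position 3
  Pass 5: find min in positions 4 to 818, swap with position 4
  ... (813 more passes)
Total passes (and swaps) = n - 1 = 819 - 1 = 818


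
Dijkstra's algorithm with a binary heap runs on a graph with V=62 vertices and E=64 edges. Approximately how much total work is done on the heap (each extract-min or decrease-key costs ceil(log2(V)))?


Dijkstra with a binary heap: each vertex is extracted once, each edge may relax once.
Each heap operation costs O(log V).
V + E = 62 + 64 = 126
ceil(log2(62)) = 6 (since 2^5 = 32 < 62 <= 64 = 2^6)
Total heap work = (V+E) * ceil(log2(V)) = 126 * 6 = 756


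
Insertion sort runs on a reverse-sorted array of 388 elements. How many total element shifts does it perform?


Sum of shifts = 1 + 2 + 3 + ... + 387
= 388 * 387 / 2
= 150156 / 2
= 75078


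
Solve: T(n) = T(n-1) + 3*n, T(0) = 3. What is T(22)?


Expanding the recurrence:
T(22) = T(21) + 3*22
       = T(20) + 3*21 + 3*22
       ...
       = T(0) + 3*(1 + 2 + ... + 22)
       = 3 + 3 * 22*23/2
       = 3 + 3 * 253
       = 3 + 759 = 762


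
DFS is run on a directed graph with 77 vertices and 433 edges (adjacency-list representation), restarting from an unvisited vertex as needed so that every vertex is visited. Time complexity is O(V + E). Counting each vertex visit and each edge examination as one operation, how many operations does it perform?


A full DFS traversal processes each vertex exactly once (push/pop on stack).
Each directed edge is examined once.
V = 77, E = 433
V + E = 510


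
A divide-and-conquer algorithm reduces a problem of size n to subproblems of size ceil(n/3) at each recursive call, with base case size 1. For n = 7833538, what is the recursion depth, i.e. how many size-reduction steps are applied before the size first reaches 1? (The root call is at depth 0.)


Each step divides the size by 3 (rounding up); after k steps the size is ceil(n/3^k), which equals 1 exactly when 3^k >= n.
So the depth is the smallest k with 3^k >= 7833538, i.e. ceil(log_3(7833538)).
3^14 = 4782969 < 7833538 <= 14348907 = 3^15
Recursion depth = 15


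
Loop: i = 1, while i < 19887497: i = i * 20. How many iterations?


i multiplies by 20 each step:
i = 1 -> 20 -> 400 -> 8000 -> 160000 -> 3200000 -> 64000000 (stop)
Iterations = ceil(log_20(19887497)) = 6


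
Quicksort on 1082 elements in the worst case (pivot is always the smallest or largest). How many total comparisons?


In the worst case, each partition step picks the worst pivot:
  Partition 1: 1081 comparisons (n-1 elements to compare)
  Partition 2: 1080 comparisons
  Partition 3: 1079 comparisons
  Partition 4: 1078 comparisons
  Partition 5: 1077 comparisons
  ...
  Last partition: 0 comparisons
Total = (n-1) + (n-2) + ... + 1 + 0 = n*(n-1)/2
= 1082*1081/2 = 584821


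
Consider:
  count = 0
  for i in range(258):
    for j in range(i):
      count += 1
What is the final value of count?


For each i, the inner loop runs i times:
  i=0: inner runs 0 times
  i=1: inner runs 1 time
  i=2: inner runs 2 times
  i=3: inner runs 3 times
  i=4: inner runs 4 times
  i=5: inner runs 5 times
  i=6: inner runs 6 times
  i=7: inner runs 7 times
  ...
Total = 0 + 1 + 2 + ... + 257 = 258*(258-1)/2 = 33153


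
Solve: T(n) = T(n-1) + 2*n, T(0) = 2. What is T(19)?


Expanding the recurrence:
T(19) = T(18) + 2*19
       = T(17) + 2*18 + 2*19
       ...
       = T(0) + 2*(1 + 2 + ... + 19)
       = 2 + 2 * 19*20/2
       = 2 + 2 * 190
       = 2 + 380 = 382


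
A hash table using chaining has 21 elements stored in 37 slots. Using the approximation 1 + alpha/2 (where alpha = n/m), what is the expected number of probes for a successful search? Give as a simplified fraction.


Load factor alpha = n/m = 21/37
Expected probes = 1 + alpha/2 = 1 + 21/(2*37)
= 1 + 21/74
= 74/74 + 21/74
= 95/74


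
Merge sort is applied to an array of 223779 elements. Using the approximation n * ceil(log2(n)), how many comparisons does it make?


Merge sort divides the array into halves recursively.
Number of levels = ceil(log2(223779)) = 18
At each level, approximately n = 223779 comparisons are needed for merging.
Total comparisons ~ n * ceil(log2(n)) = 223779 * 18 = 4028022


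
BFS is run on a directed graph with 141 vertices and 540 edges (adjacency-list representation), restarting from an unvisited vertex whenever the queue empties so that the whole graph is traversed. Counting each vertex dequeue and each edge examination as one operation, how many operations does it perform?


A full BFS traversal dequeues each vertex exactly once and examines each directed edge exactly once.
V = 141 (vertex processing cost)
E = 540 (edge examination cost)
Total operations proportional to V + E = 141 + 540 = 681


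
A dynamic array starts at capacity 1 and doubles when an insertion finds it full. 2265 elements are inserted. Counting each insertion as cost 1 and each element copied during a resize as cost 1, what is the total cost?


n = 2265
Insertion costs: 2265
Resizes copy 1, 2, 4, ... up to the largest power of 2 that is <= n-1 = 2264, i.e. 2048.
Copy costs = 1 + 2 + 4 + 8 + 16 + 32 + 64 + 128 + 256 + 512 + 1024 + 2048 = 4095
Total = 2265 + 4095 = 6360
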